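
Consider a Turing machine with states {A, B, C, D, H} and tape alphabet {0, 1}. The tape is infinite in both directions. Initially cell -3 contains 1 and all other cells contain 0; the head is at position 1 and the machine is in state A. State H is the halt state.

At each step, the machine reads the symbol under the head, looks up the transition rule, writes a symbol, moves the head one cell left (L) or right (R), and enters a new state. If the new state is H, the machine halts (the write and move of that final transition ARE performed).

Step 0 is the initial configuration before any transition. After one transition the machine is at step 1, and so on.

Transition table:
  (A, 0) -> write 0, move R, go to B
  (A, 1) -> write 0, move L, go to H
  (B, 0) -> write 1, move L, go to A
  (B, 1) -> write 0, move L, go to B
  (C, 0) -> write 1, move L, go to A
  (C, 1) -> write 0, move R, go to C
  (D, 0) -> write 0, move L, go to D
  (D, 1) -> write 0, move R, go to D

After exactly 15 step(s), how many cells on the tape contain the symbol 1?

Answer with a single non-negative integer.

Step 1: in state A at pos 1, read 0 -> (A,0)->write 0,move R,goto B. Now: state=B, head=2, tape[-4..3]=01000000 (head:       ^)
Step 2: in state B at pos 2, read 0 -> (B,0)->write 1,move L,goto A. Now: state=A, head=1, tape[-4..3]=01000010 (head:      ^)
Step 3: in state A at pos 1, read 0 -> (A,0)->write 0,move R,goto B. Now: state=B, head=2, tape[-4..3]=01000010 (head:       ^)
Step 4: in state B at pos 2, read 1 -> (B,1)->write 0,move L,goto B. Now: state=B, head=1, tape[-4..3]=01000000 (head:      ^)
Step 5: in state B at pos 1, read 0 -> (B,0)->write 1,move L,goto A. Now: state=A, head=0, tape[-4..3]=01000100 (head:     ^)
Step 6: in state A at pos 0, read 0 -> (A,0)->write 0,move R,goto B. Now: state=B, head=1, tape[-4..3]=01000100 (head:      ^)
Step 7: in state B at pos 1, read 1 -> (B,1)->write 0,move L,goto B. Now: state=B, head=0, tape[-4..3]=01000000 (head:     ^)
Step 8: in state B at pos 0, read 0 -> (B,0)->write 1,move L,goto A. Now: state=A, head=-1, tape[-4..3]=01001000 (head:    ^)
Step 9: in state A at pos -1, read 0 -> (A,0)->write 0,move R,goto B. Now: state=B, head=0, tape[-4..3]=01001000 (head:     ^)
Step 10: in state B at pos 0, read 1 -> (B,1)->write 0,move L,goto B. Now: state=B, head=-1, tape[-4..3]=01000000 (head:    ^)
Step 11: in state B at pos -1, read 0 -> (B,0)->write 1,move L,goto A. Now: state=A, head=-2, tape[-4..3]=01010000 (head:   ^)
Step 12: in state A at pos -2, read 0 -> (A,0)->write 0,move R,goto B. Now: state=B, head=-1, tape[-4..3]=01010000 (head:    ^)
Step 13: in state B at pos -1, read 1 -> (B,1)->write 0,move L,goto B. Now: state=B, head=-2, tape[-4..3]=01000000 (head:   ^)
Step 14: in state B at pos -2, read 0 -> (B,0)->write 1,move L,goto A. Now: state=A, head=-3, tape[-4..3]=01100000 (head:  ^)
Step 15: in state A at pos -3, read 1 -> (A,1)->write 0,move L,goto H. Now: state=H, head=-4, tape[-5..3]=000100000 (head:  ^)
Cells containing 1 after step 15: {-2} -> 1 cell(s)

Answer: 1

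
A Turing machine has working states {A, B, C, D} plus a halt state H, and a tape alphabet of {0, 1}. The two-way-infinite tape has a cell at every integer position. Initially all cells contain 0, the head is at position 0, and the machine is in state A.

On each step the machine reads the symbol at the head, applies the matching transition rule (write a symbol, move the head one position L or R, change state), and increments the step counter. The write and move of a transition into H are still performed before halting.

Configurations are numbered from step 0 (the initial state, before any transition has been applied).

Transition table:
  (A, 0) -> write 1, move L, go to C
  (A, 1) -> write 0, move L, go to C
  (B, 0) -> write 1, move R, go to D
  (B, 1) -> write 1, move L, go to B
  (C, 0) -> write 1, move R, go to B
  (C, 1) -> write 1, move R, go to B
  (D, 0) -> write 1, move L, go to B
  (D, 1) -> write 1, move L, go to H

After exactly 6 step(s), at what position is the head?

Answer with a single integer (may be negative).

Step 1: in state A at pos 0, read 0 -> (A,0)->write 1,move L,goto C. Now: state=C, head=-1, tape[-2..1]=0010 (head:  ^)
Step 2: in state C at pos -1, read 0 -> (C,0)->write 1,move R,goto B. Now: state=B, head=0, tape[-2..1]=0110 (head:   ^)
Step 3: in state B at pos 0, read 1 -> (B,1)->write 1,move L,goto B. Now: state=B, head=-1, tape[-2..1]=0110 (head:  ^)
Step 4: in state B at pos -1, read 1 -> (B,1)->write 1,move L,goto B. Now: state=B, head=-2, tape[-3..1]=00110 (head:  ^)
Step 5: in state B at pos -2, read 0 -> (B,0)->write 1,move R,goto D. Now: state=D, head=-1, tape[-3..1]=01110 (head:   ^)
Step 6: in state D at pos -1, read 1 -> (D,1)->write 1,move L,goto H. Now: state=H, head=-2, tape[-3..1]=01110 (head:  ^)

Answer: -2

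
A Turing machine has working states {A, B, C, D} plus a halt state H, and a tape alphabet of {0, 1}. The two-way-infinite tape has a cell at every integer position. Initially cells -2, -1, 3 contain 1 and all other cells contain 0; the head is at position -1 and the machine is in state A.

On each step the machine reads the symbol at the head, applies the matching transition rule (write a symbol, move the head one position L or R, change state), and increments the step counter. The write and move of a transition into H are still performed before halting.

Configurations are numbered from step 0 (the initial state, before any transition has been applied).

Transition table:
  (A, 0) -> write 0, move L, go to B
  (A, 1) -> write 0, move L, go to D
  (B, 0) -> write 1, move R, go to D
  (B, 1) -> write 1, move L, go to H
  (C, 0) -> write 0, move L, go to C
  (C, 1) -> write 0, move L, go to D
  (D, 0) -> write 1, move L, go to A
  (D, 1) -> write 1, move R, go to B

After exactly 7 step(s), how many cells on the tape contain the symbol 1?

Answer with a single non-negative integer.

Step 1: in state A at pos -1, read 1 -> (A,1)->write 0,move L,goto D. Now: state=D, head=-2, tape[-3..4]=01000010 (head:  ^)
Step 2: in state D at pos -2, read 1 -> (D,1)->write 1,move R,goto B. Now: state=B, head=-1, tape[-3..4]=01000010 (head:   ^)
Step 3: in state B at pos -1, read 0 -> (B,0)->write 1,move R,goto D. Now: state=D, head=0, tape[-3..4]=01100010 (head:    ^)
Step 4: in state D at pos 0, read 0 -> (D,0)->write 1,move L,goto A. Now: state=A, head=-1, tape[-3..4]=01110010 (head:   ^)
Step 5: in state A at pos -1, read 1 -> (A,1)->write 0,move L,goto D. Now: state=D, head=-2, tape[-3..4]=01010010 (head:  ^)
Step 6: in state D at pos -2, read 1 -> (D,1)->write 1,move R,goto B. Now: state=B, head=-1, tape[-3..4]=01010010 (head:   ^)
Step 7: in state B at pos -1, read 0 -> (B,0)->write 1,move R,goto D. Now: state=D, head=0, tape[-3..4]=01110010 (head:    ^)
Cells containing 1 after step 7: {-2, -1, 0, 3} -> 4 cell(s)

Answer: 4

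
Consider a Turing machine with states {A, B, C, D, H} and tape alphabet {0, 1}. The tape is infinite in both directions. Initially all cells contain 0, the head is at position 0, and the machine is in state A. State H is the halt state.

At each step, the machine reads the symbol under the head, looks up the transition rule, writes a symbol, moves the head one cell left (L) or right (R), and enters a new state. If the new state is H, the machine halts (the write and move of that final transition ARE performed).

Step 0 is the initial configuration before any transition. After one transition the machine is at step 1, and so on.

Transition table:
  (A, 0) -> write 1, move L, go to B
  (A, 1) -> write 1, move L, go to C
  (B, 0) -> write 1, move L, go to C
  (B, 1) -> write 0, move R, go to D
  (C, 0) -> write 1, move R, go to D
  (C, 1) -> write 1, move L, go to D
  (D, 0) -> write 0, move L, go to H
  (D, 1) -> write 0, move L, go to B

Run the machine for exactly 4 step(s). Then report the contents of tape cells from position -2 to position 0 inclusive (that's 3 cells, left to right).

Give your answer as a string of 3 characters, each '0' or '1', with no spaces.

Step 1: in state A at pos 0, read 0 -> (A,0)->write 1,move L,goto B. Now: state=B, head=-1, tape[-2..1]=0010 (head:  ^)
Step 2: in state B at pos -1, read 0 -> (B,0)->write 1,move L,goto C. Now: state=C, head=-2, tape[-3..1]=00110 (head:  ^)
Step 3: in state C at pos -2, read 0 -> (C,0)->write 1,move R,goto D. Now: state=D, head=-1, tape[-3..1]=01110 (head:   ^)
Step 4: in state D at pos -1, read 1 -> (D,1)->write 0,move L,goto B. Now: state=B, head=-2, tape[-3..1]=01010 (head:  ^)

Answer: 101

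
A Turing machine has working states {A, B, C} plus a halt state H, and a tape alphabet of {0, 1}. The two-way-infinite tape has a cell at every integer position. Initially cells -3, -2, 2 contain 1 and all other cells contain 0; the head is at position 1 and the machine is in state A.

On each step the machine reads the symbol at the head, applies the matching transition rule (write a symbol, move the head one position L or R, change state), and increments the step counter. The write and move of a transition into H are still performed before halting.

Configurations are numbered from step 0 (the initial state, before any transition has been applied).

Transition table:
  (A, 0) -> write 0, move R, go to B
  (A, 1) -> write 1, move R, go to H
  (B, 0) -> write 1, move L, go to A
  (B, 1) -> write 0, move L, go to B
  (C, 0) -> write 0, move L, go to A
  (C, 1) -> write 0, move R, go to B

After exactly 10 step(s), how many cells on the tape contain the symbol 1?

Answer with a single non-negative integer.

Step 1: in state A at pos 1, read 0 -> (A,0)->write 0,move R,goto B. Now: state=B, head=2, tape[-4..3]=01100010 (head:       ^)
Step 2: in state B at pos 2, read 1 -> (B,1)->write 0,move L,goto B. Now: state=B, head=1, tape[-4..3]=01100000 (head:      ^)
Step 3: in state B at pos 1, read 0 -> (B,0)->write 1,move L,goto A. Now: state=A, head=0, tape[-4..3]=01100100 (head:     ^)
Step 4: in state A at pos 0, read 0 -> (A,0)->write 0,move R,goto B. Now: state=B, head=1, tape[-4..3]=01100100 (head:      ^)
Step 5: in state B at pos 1, read 1 -> (B,1)->write 0,move L,goto B. Now: state=B, head=0, tape[-4..3]=01100000 (head:     ^)
Step 6: in state B at pos 0, read 0 -> (B,0)->write 1,move L,goto A. Now: state=A, head=-1, tape[-4..3]=01101000 (head:    ^)
Step 7: in state A at pos -1, read 0 -> (A,0)->write 0,move R,goto B. Now: state=B, head=0, tape[-4..3]=01101000 (head:     ^)
Step 8: in state B at pos 0, read 1 -> (B,1)->write 0,move L,goto B. Now: state=B, head=-1, tape[-4..3]=01100000 (head:    ^)
Step 9: in state B at pos -1, read 0 -> (B,0)->write 1,move L,goto A. Now: state=A, head=-2, tape[-4..3]=01110000 (head:   ^)
Step 10: in state A at pos -2, read 1 -> (A,1)->write 1,move R,goto H. Now: state=H, head=-1, tape[-4..3]=01110000 (head:    ^)
Cells containing 1 after step 10: {-3, -2, -1} -> 3 cell(s)

Answer: 3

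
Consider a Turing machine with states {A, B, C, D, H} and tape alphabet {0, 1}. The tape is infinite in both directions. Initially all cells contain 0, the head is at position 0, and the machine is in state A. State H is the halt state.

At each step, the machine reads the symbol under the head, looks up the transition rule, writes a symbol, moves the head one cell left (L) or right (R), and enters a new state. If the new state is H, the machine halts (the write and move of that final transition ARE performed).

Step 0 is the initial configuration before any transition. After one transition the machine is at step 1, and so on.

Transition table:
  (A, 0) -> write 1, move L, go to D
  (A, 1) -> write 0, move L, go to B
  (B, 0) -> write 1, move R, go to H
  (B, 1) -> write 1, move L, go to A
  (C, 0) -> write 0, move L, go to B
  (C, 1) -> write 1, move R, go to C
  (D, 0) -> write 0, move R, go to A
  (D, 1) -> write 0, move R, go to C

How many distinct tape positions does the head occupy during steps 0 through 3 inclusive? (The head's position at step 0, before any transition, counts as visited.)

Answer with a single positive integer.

Step 1: in state A at pos 0, read 0 -> (A,0)->write 1,move L,goto D. Now: state=D, head=-1, tape[-2..1]=0010 (head:  ^)
Step 2: in state D at pos -1, read 0 -> (D,0)->write 0,move R,goto A. Now: state=A, head=0, tape[-2..1]=0010 (head:   ^)
Step 3: in state A at pos 0, read 1 -> (A,1)->write 0,move L,goto B. Now: state=B, head=-1, tape[-2..1]=0000 (head:  ^)
Head positions at steps 0..3: starting at 0, distinct positions visited = {-1, 0} -> 2 position(s)

Answer: 2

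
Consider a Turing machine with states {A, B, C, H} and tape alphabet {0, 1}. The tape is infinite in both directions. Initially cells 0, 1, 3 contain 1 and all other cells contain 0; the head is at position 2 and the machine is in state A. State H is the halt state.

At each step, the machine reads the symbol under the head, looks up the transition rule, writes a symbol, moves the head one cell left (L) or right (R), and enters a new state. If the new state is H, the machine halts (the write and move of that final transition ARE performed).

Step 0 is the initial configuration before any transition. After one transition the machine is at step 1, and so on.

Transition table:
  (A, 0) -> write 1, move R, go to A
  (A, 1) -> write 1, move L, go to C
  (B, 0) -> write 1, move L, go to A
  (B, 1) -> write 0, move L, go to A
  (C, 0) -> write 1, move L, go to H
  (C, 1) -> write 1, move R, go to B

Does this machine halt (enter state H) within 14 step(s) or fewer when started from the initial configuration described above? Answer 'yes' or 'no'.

Answer: yes

Derivation:
Step 1: in state A at pos 2, read 0 -> (A,0)->write 1,move R,goto A. Now: state=A, head=3, tape[-1..4]=011110 (head:     ^)
Step 2: in state A at pos 3, read 1 -> (A,1)->write 1,move L,goto C. Now: state=C, head=2, tape[-1..4]=011110 (head:    ^)
Step 3: in state C at pos 2, read 1 -> (C,1)->write 1,move R,goto B. Now: state=B, head=3, tape[-1..4]=011110 (head:     ^)
Step 4: in state B at pos 3, read 1 -> (B,1)->write 0,move L,goto A. Now: state=A, head=2, tape[-1..4]=011100 (head:    ^)
Step 5: in state A at pos 2, read 1 -> (A,1)->write 1,move L,goto C. Now: state=C, head=1, tape[-1..4]=011100 (head:   ^)
Step 6: in state C at pos 1, read 1 -> (C,1)->write 1,move R,goto B. Now: state=B, head=2, tape[-1..4]=011100 (head:    ^)
Step 7: in state B at pos 2, read 1 -> (B,1)->write 0,move L,goto A. Now: state=A, head=1, tape[-1..4]=011000 (head:   ^)
Step 8: in state A at pos 1, read 1 -> (A,1)->write 1,move L,goto C. Now: state=C, head=0, tape[-1..4]=011000 (head:  ^)
Step 9: in state C at pos 0, read 1 -> (C,1)->write 1,move R,goto B. Now: state=B, head=1, tape[-1..4]=011000 (head:   ^)
Step 10: in state B at pos 1, read 1 -> (B,1)->write 0,move L,goto A. Now: state=A, head=0, tape[-1..4]=010000 (head:  ^)
Step 11: in state A at pos 0, read 1 -> (A,1)->write 1,move L,goto C. Now: state=C, head=-1, tape[-2..4]=0010000 (head:  ^)
Step 12: in state C at pos -1, read 0 -> (C,0)->write 1,move L,goto H. Now: state=H, head=-2, tape[-3..4]=00110000 (head:  ^)
State H reached at step 12; 12 <= 14 -> yes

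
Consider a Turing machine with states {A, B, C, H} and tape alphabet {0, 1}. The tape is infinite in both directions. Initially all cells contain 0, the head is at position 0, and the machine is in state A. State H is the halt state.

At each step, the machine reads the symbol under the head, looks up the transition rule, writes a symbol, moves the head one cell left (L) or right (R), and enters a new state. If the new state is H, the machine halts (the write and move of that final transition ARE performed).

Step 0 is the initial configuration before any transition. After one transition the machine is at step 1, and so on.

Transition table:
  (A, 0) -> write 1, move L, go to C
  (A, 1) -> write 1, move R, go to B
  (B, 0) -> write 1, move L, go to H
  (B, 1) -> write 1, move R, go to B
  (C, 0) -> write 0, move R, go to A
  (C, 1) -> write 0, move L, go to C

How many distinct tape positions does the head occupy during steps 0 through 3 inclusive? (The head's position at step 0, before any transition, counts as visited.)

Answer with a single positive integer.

Answer: 3

Derivation:
Step 1: in state A at pos 0, read 0 -> (A,0)->write 1,move L,goto C. Now: state=C, head=-1, tape[-2..1]=0010 (head:  ^)
Step 2: in state C at pos -1, read 0 -> (C,0)->write 0,move R,goto A. Now: state=A, head=0, tape[-2..1]=0010 (head:   ^)
Step 3: in state A at pos 0, read 1 -> (A,1)->write 1,move R,goto B. Now: state=B, head=1, tape[-2..2]=00100 (head:    ^)
Head positions at steps 0..3: starting at 0, distinct positions visited = {-1, 0, 1} -> 3 position(s)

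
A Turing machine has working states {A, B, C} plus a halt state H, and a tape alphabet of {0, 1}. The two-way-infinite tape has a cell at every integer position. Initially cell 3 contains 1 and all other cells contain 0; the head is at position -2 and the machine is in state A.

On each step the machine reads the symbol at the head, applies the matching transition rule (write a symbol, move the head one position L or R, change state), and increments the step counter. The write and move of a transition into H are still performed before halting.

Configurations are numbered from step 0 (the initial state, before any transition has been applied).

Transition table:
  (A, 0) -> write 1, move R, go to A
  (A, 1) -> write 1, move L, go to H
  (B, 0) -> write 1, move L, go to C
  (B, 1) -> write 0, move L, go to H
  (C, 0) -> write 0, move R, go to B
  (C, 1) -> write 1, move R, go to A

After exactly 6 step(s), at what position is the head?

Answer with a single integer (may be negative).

Step 1: in state A at pos -2, read 0 -> (A,0)->write 1,move R,goto A. Now: state=A, head=-1, tape[-3..4]=01000010 (head:   ^)
Step 2: in state A at pos -1, read 0 -> (A,0)->write 1,move R,goto A. Now: state=A, head=0, tape[-3..4]=01100010 (head:    ^)
Step 3: in state A at pos 0, read 0 -> (A,0)->write 1,move R,goto A. Now: state=A, head=1, tape[-3..4]=01110010 (head:     ^)
Step 4: in state A at pos 1, read 0 -> (A,0)->write 1,move R,goto A. Now: state=A, head=2, tape[-3..4]=01111010 (head:      ^)
Step 5: in state A at pos 2, read 0 -> (A,0)->write 1,move R,goto A. Now: state=A, head=3, tape[-3..4]=01111110 (head:       ^)
Step 6: in state A at pos 3, read 1 -> (A,1)->write 1,move L,goto H. Now: state=H, head=2, tape[-3..4]=01111110 (head:      ^)

Answer: 2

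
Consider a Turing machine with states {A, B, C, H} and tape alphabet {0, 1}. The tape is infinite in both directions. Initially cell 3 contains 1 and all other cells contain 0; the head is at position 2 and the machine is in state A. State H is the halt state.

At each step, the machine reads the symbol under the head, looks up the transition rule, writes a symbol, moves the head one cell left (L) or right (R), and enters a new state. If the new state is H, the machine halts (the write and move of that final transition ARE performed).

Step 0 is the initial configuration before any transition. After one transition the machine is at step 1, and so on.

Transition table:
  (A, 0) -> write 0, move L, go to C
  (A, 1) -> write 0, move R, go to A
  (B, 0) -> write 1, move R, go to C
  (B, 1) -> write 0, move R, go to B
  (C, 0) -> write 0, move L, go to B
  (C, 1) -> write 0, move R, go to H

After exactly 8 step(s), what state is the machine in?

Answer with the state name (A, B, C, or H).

Answer: B

Derivation:
Step 1: in state A at pos 2, read 0 -> (A,0)->write 0,move L,goto C. Now: state=C, head=1, tape[0..4]=00010 (head:  ^)
Step 2: in state C at pos 1, read 0 -> (C,0)->write 0,move L,goto B. Now: state=B, head=0, tape[-1..4]=000010 (head:  ^)
Step 3: in state B at pos 0, read 0 -> (B,0)->write 1,move R,goto C. Now: state=C, head=1, tape[-1..4]=010010 (head:   ^)
Step 4: in state C at pos 1, read 0 -> (C,0)->write 0,move L,goto B. Now: state=B, head=0, tape[-1..4]=010010 (head:  ^)
Step 5: in state B at pos 0, read 1 -> (B,1)->write 0,move R,goto B. Now: state=B, head=1, tape[-1..4]=000010 (head:   ^)
Step 6: in state B at pos 1, read 0 -> (B,0)->write 1,move R,goto C. Now: state=C, head=2, tape[-1..4]=001010 (head:    ^)
Step 7: in state C at pos 2, read 0 -> (C,0)->write 0,move L,goto B. Now: state=B, head=1, tape[-1..4]=001010 (head:   ^)
Step 8: in state B at pos 1, read 1 -> (B,1)->write 0,move R,goto B. Now: state=B, head=2, tape[-1..4]=000010 (head:    ^)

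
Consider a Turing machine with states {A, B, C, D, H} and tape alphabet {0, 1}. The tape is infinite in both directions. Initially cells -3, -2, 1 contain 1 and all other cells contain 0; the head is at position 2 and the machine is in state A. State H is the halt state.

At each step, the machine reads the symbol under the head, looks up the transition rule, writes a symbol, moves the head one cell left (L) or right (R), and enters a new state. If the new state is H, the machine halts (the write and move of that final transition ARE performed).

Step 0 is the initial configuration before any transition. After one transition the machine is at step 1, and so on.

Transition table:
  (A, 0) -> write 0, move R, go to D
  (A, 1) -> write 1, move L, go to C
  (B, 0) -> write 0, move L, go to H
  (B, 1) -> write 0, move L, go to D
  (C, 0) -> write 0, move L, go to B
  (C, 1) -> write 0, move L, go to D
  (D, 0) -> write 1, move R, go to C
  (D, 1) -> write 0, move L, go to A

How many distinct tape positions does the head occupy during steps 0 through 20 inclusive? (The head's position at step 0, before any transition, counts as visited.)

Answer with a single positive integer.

Answer: 9

Derivation:
Step 1: in state A at pos 2, read 0 -> (A,0)->write 0,move R,goto D. Now: state=D, head=3, tape[-4..4]=011001000 (head:        ^)
Step 2: in state D at pos 3, read 0 -> (D,0)->write 1,move R,goto C. Now: state=C, head=4, tape[-4..5]=0110010100 (head:         ^)
Step 3: in state C at pos 4, read 0 -> (C,0)->write 0,move L,goto B. Now: state=B, head=3, tape[-4..5]=0110010100 (head:        ^)
Step 4: in state B at pos 3, read 1 -> (B,1)->write 0,move L,goto D. Now: state=D, head=2, tape[-4..5]=0110010000 (head:       ^)
Step 5: in state D at pos 2, read 0 -> (D,0)->write 1,move R,goto C. Now: state=C, head=3, tape[-4..5]=0110011000 (head:        ^)
Step 6: in state C at pos 3, read 0 -> (C,0)->write 0,move L,goto B. Now: state=B, head=2, tape[-4..5]=0110011000 (head:       ^)
Step 7: in state B at pos 2, read 1 -> (B,1)->write 0,move L,goto D. Now: state=D, head=1, tape[-4..5]=0110010000 (head:      ^)
Step 8: in state D at pos 1, read 1 -> (D,1)->write 0,move L,goto A. Now: state=A, head=0, tape[-4..5]=0110000000 (head:     ^)
Step 9: in state A at pos 0, read 0 -> (A,0)->write 0,move R,goto D. Now: state=D, head=1, tape[-4..5]=0110000000 (head:      ^)
Step 10: in state D at pos 1, read 0 -> (D,0)->write 1,move R,goto C. Now: state=C, head=2, tape[-4..5]=0110010000 (head:       ^)
Step 11: in state C at pos 2, read 0 -> (C,0)->write 0,move L,goto B. Now: state=B, head=1, tape[-4..5]=0110010000 (head:      ^)
Step 12: in state B at pos 1, read 1 -> (B,1)->write 0,move L,goto D. Now: state=D, head=0, tape[-4..5]=0110000000 (head:     ^)
Step 13: in state D at pos 0, read 0 -> (D,0)->write 1,move R,goto C. Now: state=C, head=1, tape[-4..5]=0110100000 (head:      ^)
Step 14: in state C at pos 1, read 0 -> (C,0)->write 0,move L,goto B. Now: state=B, head=0, tape[-4..5]=0110100000 (head:     ^)
Step 15: in state B at pos 0, read 1 -> (B,1)->write 0,move L,goto D. Now: state=D, head=-1, tape[-4..5]=0110000000 (head:    ^)
Step 16: in state D at pos -1, read 0 -> (D,0)->write 1,move R,goto C. Now: state=C, head=0, tape[-4..5]=0111000000 (head:     ^)
Step 17: in state C at pos 0, read 0 -> (C,0)->write 0,move L,goto B. Now: state=B, head=-1, tape[-4..5]=0111000000 (head:    ^)
Step 18: in state B at pos -1, read 1 -> (B,1)->write 0,move L,goto D. Now: state=D, head=-2, tape[-4..5]=0110000000 (head:   ^)
Step 19: in state D at pos -2, read 1 -> (D,1)->write 0,move L,goto A. Now: state=A, head=-3, tape[-4..5]=0100000000 (head:  ^)
Step 20: in state A at pos -3, read 1 -> (A,1)->write 1,move L,goto C. Now: state=C, head=-4, tape[-5..5]=00100000000 (head:  ^)
Head positions at steps 0..20: starting at 2, distinct positions visited = {-4, -3, -2, -1, 0, 1, 2, 3, 4} -> 9 position(s)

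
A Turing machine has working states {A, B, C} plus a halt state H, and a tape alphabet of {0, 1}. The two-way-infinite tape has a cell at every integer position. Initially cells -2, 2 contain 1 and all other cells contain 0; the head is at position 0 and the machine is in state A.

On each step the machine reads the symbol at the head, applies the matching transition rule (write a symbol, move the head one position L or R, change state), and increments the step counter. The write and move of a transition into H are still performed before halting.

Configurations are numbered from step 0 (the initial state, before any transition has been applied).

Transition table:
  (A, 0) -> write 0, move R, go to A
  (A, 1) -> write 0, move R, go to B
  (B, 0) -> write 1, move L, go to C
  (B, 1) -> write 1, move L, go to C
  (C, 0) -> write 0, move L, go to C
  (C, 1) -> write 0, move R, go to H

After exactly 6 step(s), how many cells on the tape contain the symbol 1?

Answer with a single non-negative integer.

Answer: 2

Derivation:
Step 1: in state A at pos 0, read 0 -> (A,0)->write 0,move R,goto A. Now: state=A, head=1, tape[-3..3]=0100010 (head:     ^)
Step 2: in state A at pos 1, read 0 -> (A,0)->write 0,move R,goto A. Now: state=A, head=2, tape[-3..3]=0100010 (head:      ^)
Step 3: in state A at pos 2, read 1 -> (A,1)->write 0,move R,goto B. Now: state=B, head=3, tape[-3..4]=01000000 (head:       ^)
Step 4: in state B at pos 3, read 0 -> (B,0)->write 1,move L,goto C. Now: state=C, head=2, tape[-3..4]=01000010 (head:      ^)
Step 5: in state C at pos 2, read 0 -> (C,0)->write 0,move L,goto C. Now: state=C, head=1, tape[-3..4]=01000010 (head:     ^)
Step 6: in state C at pos 1, read 0 -> (C,0)->write 0,move L,goto C. Now: state=C, head=0, tape[-3..4]=01000010 (head:    ^)
Cells containing 1 after step 6: {-2, 3} -> 2 cell(s)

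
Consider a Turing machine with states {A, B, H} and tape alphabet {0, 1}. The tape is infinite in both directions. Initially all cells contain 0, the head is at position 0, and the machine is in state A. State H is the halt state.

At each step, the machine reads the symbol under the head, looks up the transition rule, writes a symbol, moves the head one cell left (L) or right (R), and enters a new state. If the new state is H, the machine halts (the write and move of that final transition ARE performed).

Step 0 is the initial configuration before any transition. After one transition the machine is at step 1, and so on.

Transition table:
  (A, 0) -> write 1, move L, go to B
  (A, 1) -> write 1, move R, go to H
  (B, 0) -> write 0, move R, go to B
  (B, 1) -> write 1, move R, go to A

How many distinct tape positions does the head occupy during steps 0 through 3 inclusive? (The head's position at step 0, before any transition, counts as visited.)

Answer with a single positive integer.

Step 1: in state A at pos 0, read 0 -> (A,0)->write 1,move L,goto B. Now: state=B, head=-1, tape[-2..1]=0010 (head:  ^)
Step 2: in state B at pos -1, read 0 -> (B,0)->write 0,move R,goto B. Now: state=B, head=0, tape[-2..1]=0010 (head:   ^)
Step 3: in state B at pos 0, read 1 -> (B,1)->write 1,move R,goto A. Now: state=A, head=1, tape[-2..2]=00100 (head:    ^)
Head positions at steps 0..3: starting at 0, distinct positions visited = {-1, 0, 1} -> 3 position(s)

Answer: 3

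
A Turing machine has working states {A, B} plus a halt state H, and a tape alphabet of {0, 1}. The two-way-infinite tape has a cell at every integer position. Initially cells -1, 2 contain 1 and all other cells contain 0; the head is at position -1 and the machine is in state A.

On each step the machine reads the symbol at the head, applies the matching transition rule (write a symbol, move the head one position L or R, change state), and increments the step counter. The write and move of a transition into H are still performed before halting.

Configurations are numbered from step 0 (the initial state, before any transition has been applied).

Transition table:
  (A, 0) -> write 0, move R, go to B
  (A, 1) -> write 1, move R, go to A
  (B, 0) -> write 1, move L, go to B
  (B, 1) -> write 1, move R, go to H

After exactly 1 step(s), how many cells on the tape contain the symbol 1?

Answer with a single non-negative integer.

Answer: 2

Derivation:
Step 1: in state A at pos -1, read 1 -> (A,1)->write 1,move R,goto A. Now: state=A, head=0, tape[-2..3]=010010 (head:   ^)
Cells containing 1 after step 1: {-1, 2} -> 2 cell(s)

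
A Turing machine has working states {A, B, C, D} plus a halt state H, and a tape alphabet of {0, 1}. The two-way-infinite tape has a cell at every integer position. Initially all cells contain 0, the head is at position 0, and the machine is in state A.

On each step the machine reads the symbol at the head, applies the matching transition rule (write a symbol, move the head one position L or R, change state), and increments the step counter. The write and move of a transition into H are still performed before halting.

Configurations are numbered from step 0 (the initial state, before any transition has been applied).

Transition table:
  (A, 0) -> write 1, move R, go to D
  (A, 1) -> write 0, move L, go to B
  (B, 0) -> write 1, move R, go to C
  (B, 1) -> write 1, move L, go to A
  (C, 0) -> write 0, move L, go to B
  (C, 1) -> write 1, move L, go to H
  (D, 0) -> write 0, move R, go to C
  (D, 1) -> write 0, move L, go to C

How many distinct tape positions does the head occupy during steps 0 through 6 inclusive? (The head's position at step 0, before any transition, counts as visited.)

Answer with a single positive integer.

Step 1: in state A at pos 0, read 0 -> (A,0)->write 1,move R,goto D. Now: state=D, head=1, tape[-1..2]=0100 (head:   ^)
Step 2: in state D at pos 1, read 0 -> (D,0)->write 0,move R,goto C. Now: state=C, head=2, tape[-1..3]=01000 (head:    ^)
Step 3: in state C at pos 2, read 0 -> (C,0)->write 0,move L,goto B. Now: state=B, head=1, tape[-1..3]=01000 (head:   ^)
Step 4: in state B at pos 1, read 0 -> (B,0)->write 1,move R,goto C. Now: state=C, head=2, tape[-1..3]=01100 (head:    ^)
Step 5: in state C at pos 2, read 0 -> (C,0)->write 0,move L,goto B. Now: state=B, head=1, tape[-1..3]=01100 (head:   ^)
Step 6: in state B at pos 1, read 1 -> (B,1)->write 1,move L,goto A. Now: state=A, head=0, tape[-1..3]=01100 (head:  ^)
Head positions at steps 0..6: starting at 0, distinct positions visited = {0, 1, 2} -> 3 position(s)

Answer: 3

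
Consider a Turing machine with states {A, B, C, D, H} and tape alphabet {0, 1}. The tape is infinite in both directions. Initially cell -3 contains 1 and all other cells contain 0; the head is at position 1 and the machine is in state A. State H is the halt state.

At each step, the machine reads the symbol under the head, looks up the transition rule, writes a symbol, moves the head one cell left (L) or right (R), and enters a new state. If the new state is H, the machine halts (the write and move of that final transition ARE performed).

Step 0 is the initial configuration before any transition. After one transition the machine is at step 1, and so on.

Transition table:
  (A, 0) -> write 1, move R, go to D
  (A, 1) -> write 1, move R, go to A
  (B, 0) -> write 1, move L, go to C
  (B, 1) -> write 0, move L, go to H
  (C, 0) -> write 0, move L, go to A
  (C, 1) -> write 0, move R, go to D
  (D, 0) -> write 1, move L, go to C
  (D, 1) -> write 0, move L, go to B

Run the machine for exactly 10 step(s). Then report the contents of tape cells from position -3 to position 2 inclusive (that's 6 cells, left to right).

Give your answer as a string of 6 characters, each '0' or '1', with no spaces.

Step 1: in state A at pos 1, read 0 -> (A,0)->write 1,move R,goto D. Now: state=D, head=2, tape[-4..3]=01000100 (head:       ^)
Step 2: in state D at pos 2, read 0 -> (D,0)->write 1,move L,goto C. Now: state=C, head=1, tape[-4..3]=01000110 (head:      ^)
Step 3: in state C at pos 1, read 1 -> (C,1)->write 0,move R,goto D. Now: state=D, head=2, tape[-4..3]=01000010 (head:       ^)
Step 4: in state D at pos 2, read 1 -> (D,1)->write 0,move L,goto B. Now: state=B, head=1, tape[-4..3]=01000000 (head:      ^)
Step 5: in state B at pos 1, read 0 -> (B,0)->write 1,move L,goto C. Now: state=C, head=0, tape[-4..3]=01000100 (head:     ^)
Step 6: in state C at pos 0, read 0 -> (C,0)->write 0,move L,goto A. Now: state=A, head=-1, tape[-4..3]=01000100 (head:    ^)
Step 7: in state A at pos -1, read 0 -> (A,0)->write 1,move R,goto D. Now: state=D, head=0, tape[-4..3]=01010100 (head:     ^)
Step 8: in state D at pos 0, read 0 -> (D,0)->write 1,move L,goto C. Now: state=C, head=-1, tape[-4..3]=01011100 (head:    ^)
Step 9: in state C at pos -1, read 1 -> (C,1)->write 0,move R,goto D. Now: state=D, head=0, tape[-4..3]=01001100 (head:     ^)
Step 10: in state D at pos 0, read 1 -> (D,1)->write 0,move L,goto B. Now: state=B, head=-1, tape[-4..3]=01000100 (head:    ^)

Answer: 100010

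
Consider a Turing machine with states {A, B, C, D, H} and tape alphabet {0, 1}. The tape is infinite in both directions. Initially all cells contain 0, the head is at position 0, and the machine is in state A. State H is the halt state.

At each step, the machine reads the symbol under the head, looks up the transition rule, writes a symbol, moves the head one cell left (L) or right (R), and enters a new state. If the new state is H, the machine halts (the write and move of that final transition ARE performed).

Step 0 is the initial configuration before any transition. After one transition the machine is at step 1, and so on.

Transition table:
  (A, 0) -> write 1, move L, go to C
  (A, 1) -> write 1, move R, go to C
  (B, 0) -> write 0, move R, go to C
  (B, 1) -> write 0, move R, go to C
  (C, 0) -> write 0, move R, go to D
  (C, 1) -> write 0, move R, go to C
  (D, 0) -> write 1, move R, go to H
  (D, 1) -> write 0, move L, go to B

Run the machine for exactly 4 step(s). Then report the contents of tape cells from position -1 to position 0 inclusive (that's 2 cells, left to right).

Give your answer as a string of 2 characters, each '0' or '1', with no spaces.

Step 1: in state A at pos 0, read 0 -> (A,0)->write 1,move L,goto C. Now: state=C, head=-1, tape[-2..1]=0010 (head:  ^)
Step 2: in state C at pos -1, read 0 -> (C,0)->write 0,move R,goto D. Now: state=D, head=0, tape[-2..1]=0010 (head:   ^)
Step 3: in state D at pos 0, read 1 -> (D,1)->write 0,move L,goto B. Now: state=B, head=-1, tape[-2..1]=0000 (head:  ^)
Step 4: in state B at pos -1, read 0 -> (B,0)->write 0,move R,goto C. Now: state=C, head=0, tape[-2..1]=0000 (head:   ^)

Answer: 00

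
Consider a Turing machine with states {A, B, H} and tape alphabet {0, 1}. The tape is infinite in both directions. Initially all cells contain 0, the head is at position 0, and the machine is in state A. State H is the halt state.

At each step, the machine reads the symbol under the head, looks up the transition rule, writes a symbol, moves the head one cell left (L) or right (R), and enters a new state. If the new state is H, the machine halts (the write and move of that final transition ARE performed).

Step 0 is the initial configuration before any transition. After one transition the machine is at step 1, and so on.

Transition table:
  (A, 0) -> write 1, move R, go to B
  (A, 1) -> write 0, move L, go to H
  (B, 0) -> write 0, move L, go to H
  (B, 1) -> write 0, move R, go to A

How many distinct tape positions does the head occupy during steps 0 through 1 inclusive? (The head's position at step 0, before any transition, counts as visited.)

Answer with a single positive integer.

Step 1: in state A at pos 0, read 0 -> (A,0)->write 1,move R,goto B. Now: state=B, head=1, tape[-1..2]=0100 (head:   ^)
Head positions at steps 0..1: starting at 0, distinct positions visited = {0, 1} -> 2 position(s)

Answer: 2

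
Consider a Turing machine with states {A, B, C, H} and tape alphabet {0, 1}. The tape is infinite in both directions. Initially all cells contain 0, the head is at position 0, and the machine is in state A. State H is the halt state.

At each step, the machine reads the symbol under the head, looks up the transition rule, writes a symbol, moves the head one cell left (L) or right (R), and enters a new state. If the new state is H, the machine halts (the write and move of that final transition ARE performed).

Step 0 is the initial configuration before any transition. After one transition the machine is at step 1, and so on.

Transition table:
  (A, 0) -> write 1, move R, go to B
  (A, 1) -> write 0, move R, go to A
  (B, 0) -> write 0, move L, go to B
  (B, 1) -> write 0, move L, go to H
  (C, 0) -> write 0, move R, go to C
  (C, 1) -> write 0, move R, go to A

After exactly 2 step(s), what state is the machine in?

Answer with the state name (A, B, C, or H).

Answer: B

Derivation:
Step 1: in state A at pos 0, read 0 -> (A,0)->write 1,move R,goto B. Now: state=B, head=1, tape[-1..2]=0100 (head:   ^)
Step 2: in state B at pos 1, read 0 -> (B,0)->write 0,move L,goto B. Now: state=B, head=0, tape[-1..2]=0100 (head:  ^)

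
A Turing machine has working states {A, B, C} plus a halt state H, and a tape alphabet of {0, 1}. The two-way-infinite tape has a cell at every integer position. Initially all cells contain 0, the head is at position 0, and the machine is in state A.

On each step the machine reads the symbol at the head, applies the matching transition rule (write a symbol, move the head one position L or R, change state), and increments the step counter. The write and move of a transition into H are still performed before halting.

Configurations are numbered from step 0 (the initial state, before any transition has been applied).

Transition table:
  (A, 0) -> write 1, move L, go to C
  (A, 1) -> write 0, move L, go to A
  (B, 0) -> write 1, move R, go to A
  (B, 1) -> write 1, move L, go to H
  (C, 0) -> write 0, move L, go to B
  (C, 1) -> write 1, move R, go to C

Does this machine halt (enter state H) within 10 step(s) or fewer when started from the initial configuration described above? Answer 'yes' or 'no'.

Step 1: in state A at pos 0, read 0 -> (A,0)->write 1,move L,goto C. Now: state=C, head=-1, tape[-2..1]=0010 (head:  ^)
Step 2: in state C at pos -1, read 0 -> (C,0)->write 0,move L,goto B. Now: state=B, head=-2, tape[-3..1]=00010 (head:  ^)
Step 3: in state B at pos -2, read 0 -> (B,0)->write 1,move R,goto A. Now: state=A, head=-1, tape[-3..1]=01010 (head:   ^)
Step 4: in state A at pos -1, read 0 -> (A,0)->write 1,move L,goto C. Now: state=C, head=-2, tape[-3..1]=01110 (head:  ^)
Step 5: in state C at pos -2, read 1 -> (C,1)->write 1,move R,goto C. Now: state=C, head=-1, tape[-3..1]=01110 (head:   ^)
Step 6: in state C at pos -1, read 1 -> (C,1)->write 1,move R,goto C. Now: state=C, head=0, tape[-3..1]=01110 (head:    ^)
Step 7: in state C at pos 0, read 1 -> (C,1)->write 1,move R,goto C. Now: state=C, head=1, tape[-3..2]=011100 (head:     ^)
Step 8: in state C at pos 1, read 0 -> (C,0)->write 0,move L,goto B. Now: state=B, head=0, tape[-3..2]=011100 (head:    ^)
Step 9: in state B at pos 0, read 1 -> (B,1)->write 1,move L,goto H. Now: state=H, head=-1, tape[-3..2]=011100 (head:   ^)
State H reached at step 9; 9 <= 10 -> yes

Answer: yes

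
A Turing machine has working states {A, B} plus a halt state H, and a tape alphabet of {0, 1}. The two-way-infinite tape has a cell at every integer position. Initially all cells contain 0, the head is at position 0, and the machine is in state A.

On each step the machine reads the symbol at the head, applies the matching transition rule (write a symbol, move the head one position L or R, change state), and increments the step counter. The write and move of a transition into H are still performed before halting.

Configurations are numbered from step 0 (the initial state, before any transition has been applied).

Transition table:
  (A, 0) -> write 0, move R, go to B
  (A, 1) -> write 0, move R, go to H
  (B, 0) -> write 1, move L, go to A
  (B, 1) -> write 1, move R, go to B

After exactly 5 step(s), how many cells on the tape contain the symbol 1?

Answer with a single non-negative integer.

Answer: 2

Derivation:
Step 1: in state A at pos 0, read 0 -> (A,0)->write 0,move R,goto B. Now: state=B, head=1, tape[-1..2]=0000 (head:   ^)
Step 2: in state B at pos 1, read 0 -> (B,0)->write 1,move L,goto A. Now: state=A, head=0, tape[-1..2]=0010 (head:  ^)
Step 3: in state A at pos 0, read 0 -> (A,0)->write 0,move R,goto B. Now: state=B, head=1, tape[-1..2]=0010 (head:   ^)
Step 4: in state B at pos 1, read 1 -> (B,1)->write 1,move R,goto B. Now: state=B, head=2, tape[-1..3]=00100 (head:    ^)
Step 5: in state B at pos 2, read 0 -> (B,0)->write 1,move L,goto A. Now: state=A, head=1, tape[-1..3]=00110 (head:   ^)
Cells containing 1 after step 5: {1, 2} -> 2 cell(s)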